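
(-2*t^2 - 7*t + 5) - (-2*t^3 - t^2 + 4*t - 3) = 2*t^3 - t^2 - 11*t + 8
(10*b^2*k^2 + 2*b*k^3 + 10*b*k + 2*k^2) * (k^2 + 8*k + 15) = 10*b^2*k^4 + 80*b^2*k^3 + 150*b^2*k^2 + 2*b*k^5 + 16*b*k^4 + 40*b*k^3 + 80*b*k^2 + 150*b*k + 2*k^4 + 16*k^3 + 30*k^2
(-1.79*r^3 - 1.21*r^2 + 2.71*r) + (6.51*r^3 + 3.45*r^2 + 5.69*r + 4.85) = 4.72*r^3 + 2.24*r^2 + 8.4*r + 4.85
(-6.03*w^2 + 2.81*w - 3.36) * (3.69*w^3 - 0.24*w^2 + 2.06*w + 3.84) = -22.2507*w^5 + 11.8161*w^4 - 25.4946*w^3 - 16.5602*w^2 + 3.8688*w - 12.9024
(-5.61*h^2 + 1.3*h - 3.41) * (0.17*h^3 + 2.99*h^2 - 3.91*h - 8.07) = -0.9537*h^5 - 16.5529*h^4 + 25.2424*h^3 + 29.9938*h^2 + 2.8421*h + 27.5187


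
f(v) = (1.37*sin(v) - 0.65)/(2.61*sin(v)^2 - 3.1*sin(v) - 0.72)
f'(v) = (-5.22*sin(v)*cos(v) + 3.1*cos(v))*(1.37*sin(v) - 0.65)/(2.61*sin(v)^2 - 3.1*sin(v) - 0.72)^2 + 1.37*cos(v)/(2.61*sin(v)^2 - 3.1*sin(v) - 0.72)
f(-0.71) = -0.64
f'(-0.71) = -0.88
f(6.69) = 0.07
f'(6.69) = -0.86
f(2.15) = -0.33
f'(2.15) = 0.66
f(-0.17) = 7.30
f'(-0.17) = -248.28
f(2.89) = 0.23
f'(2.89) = 1.30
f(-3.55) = 0.07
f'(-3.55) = 0.86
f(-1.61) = -0.41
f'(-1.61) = 0.02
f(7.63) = -0.54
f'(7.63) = -0.43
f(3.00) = 0.41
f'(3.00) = 2.10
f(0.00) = 0.90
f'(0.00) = -5.79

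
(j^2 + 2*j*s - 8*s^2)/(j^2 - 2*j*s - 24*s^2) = (-j + 2*s)/(-j + 6*s)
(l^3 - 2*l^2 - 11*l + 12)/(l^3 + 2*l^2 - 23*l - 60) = (l^2 - 5*l + 4)/(l^2 - l - 20)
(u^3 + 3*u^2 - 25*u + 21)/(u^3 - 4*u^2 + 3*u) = (u + 7)/u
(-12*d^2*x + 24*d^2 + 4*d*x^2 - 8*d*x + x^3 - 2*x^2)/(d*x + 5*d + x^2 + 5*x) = (-12*d^2*x + 24*d^2 + 4*d*x^2 - 8*d*x + x^3 - 2*x^2)/(d*x + 5*d + x^2 + 5*x)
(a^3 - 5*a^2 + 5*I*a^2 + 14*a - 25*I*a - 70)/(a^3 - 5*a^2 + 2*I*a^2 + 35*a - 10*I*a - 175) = (a - 2*I)/(a - 5*I)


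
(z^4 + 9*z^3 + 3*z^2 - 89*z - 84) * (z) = z^5 + 9*z^4 + 3*z^3 - 89*z^2 - 84*z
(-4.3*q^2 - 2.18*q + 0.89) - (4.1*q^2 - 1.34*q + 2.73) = -8.4*q^2 - 0.84*q - 1.84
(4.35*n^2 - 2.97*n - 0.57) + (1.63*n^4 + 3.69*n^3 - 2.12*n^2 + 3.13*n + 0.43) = 1.63*n^4 + 3.69*n^3 + 2.23*n^2 + 0.16*n - 0.14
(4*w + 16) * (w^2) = 4*w^3 + 16*w^2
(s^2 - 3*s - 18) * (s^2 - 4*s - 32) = s^4 - 7*s^3 - 38*s^2 + 168*s + 576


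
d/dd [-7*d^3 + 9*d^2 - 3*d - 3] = -21*d^2 + 18*d - 3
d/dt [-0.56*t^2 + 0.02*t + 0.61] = 0.02 - 1.12*t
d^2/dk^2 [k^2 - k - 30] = 2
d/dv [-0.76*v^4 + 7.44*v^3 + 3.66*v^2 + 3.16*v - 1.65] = -3.04*v^3 + 22.32*v^2 + 7.32*v + 3.16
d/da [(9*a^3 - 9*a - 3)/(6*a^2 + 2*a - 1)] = 3*(18*a^4 + 12*a^3 + 9*a^2 + 12*a + 5)/(36*a^4 + 24*a^3 - 8*a^2 - 4*a + 1)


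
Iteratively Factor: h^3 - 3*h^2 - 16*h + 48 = (h - 4)*(h^2 + h - 12) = (h - 4)*(h - 3)*(h + 4)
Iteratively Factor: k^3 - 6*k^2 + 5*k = (k - 1)*(k^2 - 5*k) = k*(k - 1)*(k - 5)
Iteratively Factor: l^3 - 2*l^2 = (l - 2)*(l^2) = l*(l - 2)*(l)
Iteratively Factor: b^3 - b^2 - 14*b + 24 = (b - 2)*(b^2 + b - 12) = (b - 3)*(b - 2)*(b + 4)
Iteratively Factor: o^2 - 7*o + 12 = (o - 4)*(o - 3)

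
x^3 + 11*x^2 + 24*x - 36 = (x - 1)*(x + 6)^2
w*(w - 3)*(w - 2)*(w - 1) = w^4 - 6*w^3 + 11*w^2 - 6*w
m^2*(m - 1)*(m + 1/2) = m^4 - m^3/2 - m^2/2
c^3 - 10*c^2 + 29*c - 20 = (c - 5)*(c - 4)*(c - 1)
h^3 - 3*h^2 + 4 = (h - 2)^2*(h + 1)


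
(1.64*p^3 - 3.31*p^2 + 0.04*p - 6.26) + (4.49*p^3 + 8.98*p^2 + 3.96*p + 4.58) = 6.13*p^3 + 5.67*p^2 + 4.0*p - 1.68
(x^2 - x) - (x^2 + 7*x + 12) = -8*x - 12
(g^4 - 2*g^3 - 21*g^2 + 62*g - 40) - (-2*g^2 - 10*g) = g^4 - 2*g^3 - 19*g^2 + 72*g - 40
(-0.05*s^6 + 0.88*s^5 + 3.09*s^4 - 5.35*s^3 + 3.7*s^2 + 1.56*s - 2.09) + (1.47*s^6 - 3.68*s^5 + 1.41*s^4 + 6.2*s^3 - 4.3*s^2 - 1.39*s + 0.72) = 1.42*s^6 - 2.8*s^5 + 4.5*s^4 + 0.850000000000001*s^3 - 0.6*s^2 + 0.17*s - 1.37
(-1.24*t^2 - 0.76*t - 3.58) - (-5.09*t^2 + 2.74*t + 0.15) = 3.85*t^2 - 3.5*t - 3.73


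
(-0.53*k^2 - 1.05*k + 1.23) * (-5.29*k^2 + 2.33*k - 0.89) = 2.8037*k^4 + 4.3196*k^3 - 8.4815*k^2 + 3.8004*k - 1.0947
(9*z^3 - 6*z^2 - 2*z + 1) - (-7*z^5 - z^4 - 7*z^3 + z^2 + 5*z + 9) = 7*z^5 + z^4 + 16*z^3 - 7*z^2 - 7*z - 8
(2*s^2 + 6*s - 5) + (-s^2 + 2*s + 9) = s^2 + 8*s + 4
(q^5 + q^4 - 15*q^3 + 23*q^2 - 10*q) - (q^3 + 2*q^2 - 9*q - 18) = q^5 + q^4 - 16*q^3 + 21*q^2 - q + 18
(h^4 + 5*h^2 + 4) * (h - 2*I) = h^5 - 2*I*h^4 + 5*h^3 - 10*I*h^2 + 4*h - 8*I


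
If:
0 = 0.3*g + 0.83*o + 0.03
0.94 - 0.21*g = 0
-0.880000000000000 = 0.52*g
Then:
No Solution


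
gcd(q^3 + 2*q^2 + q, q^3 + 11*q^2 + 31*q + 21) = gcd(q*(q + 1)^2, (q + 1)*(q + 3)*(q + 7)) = q + 1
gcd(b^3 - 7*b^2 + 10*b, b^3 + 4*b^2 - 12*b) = b^2 - 2*b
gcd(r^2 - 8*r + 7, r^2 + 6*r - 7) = r - 1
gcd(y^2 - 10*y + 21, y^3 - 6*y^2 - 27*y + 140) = y - 7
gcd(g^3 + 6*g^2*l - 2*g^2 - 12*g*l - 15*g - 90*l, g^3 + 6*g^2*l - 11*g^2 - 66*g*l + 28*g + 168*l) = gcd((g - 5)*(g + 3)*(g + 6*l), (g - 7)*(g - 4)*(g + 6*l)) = g + 6*l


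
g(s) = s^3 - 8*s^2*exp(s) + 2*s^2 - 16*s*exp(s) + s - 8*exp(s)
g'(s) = -8*s^2*exp(s) + 3*s^2 - 32*s*exp(s) + 4*s - 24*exp(s) + 1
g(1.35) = -162.97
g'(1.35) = -303.59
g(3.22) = -3508.34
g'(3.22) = -5210.60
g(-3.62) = -26.32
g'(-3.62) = 25.49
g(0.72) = -46.49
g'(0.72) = -99.73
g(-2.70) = -9.36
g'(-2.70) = 12.34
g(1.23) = -129.99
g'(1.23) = -247.72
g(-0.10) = -5.94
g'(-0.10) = -18.26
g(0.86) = -62.43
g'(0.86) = -129.07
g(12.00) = -220042450.00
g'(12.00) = -253896993.61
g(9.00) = -6481567.14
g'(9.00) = -7778680.57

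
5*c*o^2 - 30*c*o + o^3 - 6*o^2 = o*(5*c + o)*(o - 6)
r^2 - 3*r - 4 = (r - 4)*(r + 1)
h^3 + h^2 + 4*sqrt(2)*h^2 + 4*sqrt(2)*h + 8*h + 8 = (h + 1)*(h + 2*sqrt(2))^2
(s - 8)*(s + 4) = s^2 - 4*s - 32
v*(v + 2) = v^2 + 2*v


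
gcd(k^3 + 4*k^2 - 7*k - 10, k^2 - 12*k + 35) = 1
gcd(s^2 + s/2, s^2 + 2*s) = s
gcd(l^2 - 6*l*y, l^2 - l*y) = l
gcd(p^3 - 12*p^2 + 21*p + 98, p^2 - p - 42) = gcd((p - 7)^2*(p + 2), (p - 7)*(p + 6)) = p - 7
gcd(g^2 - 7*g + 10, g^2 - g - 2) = g - 2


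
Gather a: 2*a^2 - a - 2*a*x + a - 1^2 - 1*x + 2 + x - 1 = 2*a^2 - 2*a*x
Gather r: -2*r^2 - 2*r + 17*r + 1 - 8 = -2*r^2 + 15*r - 7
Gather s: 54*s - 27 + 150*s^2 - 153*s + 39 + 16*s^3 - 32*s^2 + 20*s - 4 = 16*s^3 + 118*s^2 - 79*s + 8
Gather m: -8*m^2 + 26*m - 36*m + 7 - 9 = -8*m^2 - 10*m - 2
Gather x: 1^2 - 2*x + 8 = 9 - 2*x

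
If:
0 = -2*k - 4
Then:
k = -2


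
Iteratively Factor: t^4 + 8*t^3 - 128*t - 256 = (t - 4)*(t^3 + 12*t^2 + 48*t + 64) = (t - 4)*(t + 4)*(t^2 + 8*t + 16) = (t - 4)*(t + 4)^2*(t + 4)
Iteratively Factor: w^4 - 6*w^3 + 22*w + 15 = (w - 3)*(w^3 - 3*w^2 - 9*w - 5) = (w - 5)*(w - 3)*(w^2 + 2*w + 1) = (w - 5)*(w - 3)*(w + 1)*(w + 1)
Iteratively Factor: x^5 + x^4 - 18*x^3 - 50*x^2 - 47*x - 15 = (x + 1)*(x^4 - 18*x^2 - 32*x - 15) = (x + 1)^2*(x^3 - x^2 - 17*x - 15) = (x + 1)^2*(x + 3)*(x^2 - 4*x - 5) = (x + 1)^3*(x + 3)*(x - 5)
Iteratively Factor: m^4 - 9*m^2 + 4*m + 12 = (m + 3)*(m^3 - 3*m^2 + 4) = (m - 2)*(m + 3)*(m^2 - m - 2) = (m - 2)*(m + 1)*(m + 3)*(m - 2)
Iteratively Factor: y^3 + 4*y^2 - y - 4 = (y - 1)*(y^2 + 5*y + 4) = (y - 1)*(y + 1)*(y + 4)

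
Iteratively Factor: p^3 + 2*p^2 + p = (p + 1)*(p^2 + p) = p*(p + 1)*(p + 1)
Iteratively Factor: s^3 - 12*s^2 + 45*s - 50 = (s - 5)*(s^2 - 7*s + 10) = (s - 5)*(s - 2)*(s - 5)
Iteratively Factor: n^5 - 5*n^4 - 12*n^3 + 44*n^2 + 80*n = (n - 4)*(n^4 - n^3 - 16*n^2 - 20*n) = (n - 4)*(n + 2)*(n^3 - 3*n^2 - 10*n) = (n - 4)*(n + 2)^2*(n^2 - 5*n) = n*(n - 4)*(n + 2)^2*(n - 5)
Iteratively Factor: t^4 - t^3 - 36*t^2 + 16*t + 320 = (t + 4)*(t^3 - 5*t^2 - 16*t + 80) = (t - 4)*(t + 4)*(t^2 - t - 20) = (t - 5)*(t - 4)*(t + 4)*(t + 4)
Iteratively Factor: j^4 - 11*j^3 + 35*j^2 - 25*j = (j - 1)*(j^3 - 10*j^2 + 25*j) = j*(j - 1)*(j^2 - 10*j + 25) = j*(j - 5)*(j - 1)*(j - 5)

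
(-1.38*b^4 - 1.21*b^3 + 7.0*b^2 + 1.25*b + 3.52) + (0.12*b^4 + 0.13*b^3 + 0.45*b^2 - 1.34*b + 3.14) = -1.26*b^4 - 1.08*b^3 + 7.45*b^2 - 0.0900000000000001*b + 6.66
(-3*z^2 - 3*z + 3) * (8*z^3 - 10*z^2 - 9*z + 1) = -24*z^5 + 6*z^4 + 81*z^3 - 6*z^2 - 30*z + 3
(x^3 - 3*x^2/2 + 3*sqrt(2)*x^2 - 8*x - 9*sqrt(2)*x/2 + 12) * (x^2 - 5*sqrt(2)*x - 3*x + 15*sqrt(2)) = x^5 - 9*x^4/2 - 2*sqrt(2)*x^4 - 67*x^3/2 + 9*sqrt(2)*x^3 + 31*sqrt(2)*x^2 + 171*x^2 - 180*sqrt(2)*x - 171*x + 180*sqrt(2)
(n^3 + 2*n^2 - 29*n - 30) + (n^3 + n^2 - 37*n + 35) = 2*n^3 + 3*n^2 - 66*n + 5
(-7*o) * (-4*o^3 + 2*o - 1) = 28*o^4 - 14*o^2 + 7*o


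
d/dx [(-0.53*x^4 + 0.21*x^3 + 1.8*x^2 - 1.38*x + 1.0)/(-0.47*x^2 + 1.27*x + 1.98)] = (0.4982*x^5 - 2.118*x^4 - 3.6642*x^3 + 2.8848*x^2 + 8.068*x - 4.0024)/(0.2209*x^4 - 1.1938*x^3 - 0.2483*x^2 + 5.0292*x + 3.9204)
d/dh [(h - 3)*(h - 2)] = 2*h - 5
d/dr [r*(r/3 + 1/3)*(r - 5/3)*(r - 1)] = 4*r^3/3 - 5*r^2/3 - 2*r/3 + 5/9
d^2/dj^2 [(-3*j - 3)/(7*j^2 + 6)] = 42*(-28*j^2*(j + 1) + (3*j + 1)*(7*j^2 + 6))/(7*j^2 + 6)^3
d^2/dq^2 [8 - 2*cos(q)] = 2*cos(q)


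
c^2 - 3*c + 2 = (c - 2)*(c - 1)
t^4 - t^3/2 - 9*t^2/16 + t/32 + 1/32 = (t - 1)*(t - 1/4)*(t + 1/4)*(t + 1/2)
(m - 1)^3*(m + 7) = m^4 + 4*m^3 - 18*m^2 + 20*m - 7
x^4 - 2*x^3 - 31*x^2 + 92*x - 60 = (x - 5)*(x - 2)*(x - 1)*(x + 6)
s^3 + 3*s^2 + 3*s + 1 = (s + 1)^3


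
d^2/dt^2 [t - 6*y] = 0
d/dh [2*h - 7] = 2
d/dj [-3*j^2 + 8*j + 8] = 8 - 6*j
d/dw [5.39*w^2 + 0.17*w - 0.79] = 10.78*w + 0.17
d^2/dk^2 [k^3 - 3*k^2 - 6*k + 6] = 6*k - 6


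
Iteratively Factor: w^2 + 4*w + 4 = (w + 2)*(w + 2)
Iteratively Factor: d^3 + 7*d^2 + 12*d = (d + 3)*(d^2 + 4*d) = (d + 3)*(d + 4)*(d)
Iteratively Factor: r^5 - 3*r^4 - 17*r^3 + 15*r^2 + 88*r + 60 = (r - 5)*(r^4 + 2*r^3 - 7*r^2 - 20*r - 12) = (r - 5)*(r + 2)*(r^3 - 7*r - 6) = (r - 5)*(r + 1)*(r + 2)*(r^2 - r - 6) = (r - 5)*(r - 3)*(r + 1)*(r + 2)*(r + 2)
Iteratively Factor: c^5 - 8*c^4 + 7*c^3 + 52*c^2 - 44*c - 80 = (c - 4)*(c^4 - 4*c^3 - 9*c^2 + 16*c + 20) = (c - 5)*(c - 4)*(c^3 + c^2 - 4*c - 4) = (c - 5)*(c - 4)*(c - 2)*(c^2 + 3*c + 2) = (c - 5)*(c - 4)*(c - 2)*(c + 2)*(c + 1)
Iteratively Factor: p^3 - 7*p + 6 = (p - 2)*(p^2 + 2*p - 3) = (p - 2)*(p + 3)*(p - 1)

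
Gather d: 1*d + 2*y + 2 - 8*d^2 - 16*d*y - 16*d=-8*d^2 + d*(-16*y - 15) + 2*y + 2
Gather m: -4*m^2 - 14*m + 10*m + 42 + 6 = -4*m^2 - 4*m + 48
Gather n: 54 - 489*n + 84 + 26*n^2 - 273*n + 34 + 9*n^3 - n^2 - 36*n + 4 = 9*n^3 + 25*n^2 - 798*n + 176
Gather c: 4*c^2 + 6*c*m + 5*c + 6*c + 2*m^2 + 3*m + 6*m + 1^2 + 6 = 4*c^2 + c*(6*m + 11) + 2*m^2 + 9*m + 7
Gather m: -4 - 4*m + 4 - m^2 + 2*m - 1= -m^2 - 2*m - 1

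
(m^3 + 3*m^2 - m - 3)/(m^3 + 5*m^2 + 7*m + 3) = (m - 1)/(m + 1)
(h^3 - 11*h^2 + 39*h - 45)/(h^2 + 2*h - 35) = (h^2 - 6*h + 9)/(h + 7)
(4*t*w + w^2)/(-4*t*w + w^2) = (-4*t - w)/(4*t - w)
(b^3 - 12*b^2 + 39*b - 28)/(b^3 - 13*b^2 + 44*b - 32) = (b - 7)/(b - 8)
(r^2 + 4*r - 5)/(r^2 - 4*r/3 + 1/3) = 3*(r + 5)/(3*r - 1)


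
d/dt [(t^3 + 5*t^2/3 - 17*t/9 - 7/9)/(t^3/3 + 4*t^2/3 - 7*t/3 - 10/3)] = (21*t^4 - 92*t^3 - 286*t^2 - 244*t + 121)/(3*(t^6 + 8*t^5 + 2*t^4 - 76*t^3 - 31*t^2 + 140*t + 100))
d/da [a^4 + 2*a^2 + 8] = 4*a*(a^2 + 1)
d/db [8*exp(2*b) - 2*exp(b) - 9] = (16*exp(b) - 2)*exp(b)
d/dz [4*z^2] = 8*z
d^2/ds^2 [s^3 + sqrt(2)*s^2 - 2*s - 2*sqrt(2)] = 6*s + 2*sqrt(2)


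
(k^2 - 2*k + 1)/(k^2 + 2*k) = (k^2 - 2*k + 1)/(k*(k + 2))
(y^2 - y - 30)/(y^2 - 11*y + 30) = (y + 5)/(y - 5)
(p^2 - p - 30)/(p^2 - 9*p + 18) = (p + 5)/(p - 3)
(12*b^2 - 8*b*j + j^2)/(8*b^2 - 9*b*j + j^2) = (12*b^2 - 8*b*j + j^2)/(8*b^2 - 9*b*j + j^2)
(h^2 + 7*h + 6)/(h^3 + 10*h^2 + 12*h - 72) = (h + 1)/(h^2 + 4*h - 12)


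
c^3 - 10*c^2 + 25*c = c*(c - 5)^2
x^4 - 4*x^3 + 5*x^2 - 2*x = x*(x - 2)*(x - 1)^2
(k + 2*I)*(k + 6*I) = k^2 + 8*I*k - 12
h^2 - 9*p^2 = (h - 3*p)*(h + 3*p)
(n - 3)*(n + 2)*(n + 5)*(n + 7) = n^4 + 11*n^3 + 17*n^2 - 107*n - 210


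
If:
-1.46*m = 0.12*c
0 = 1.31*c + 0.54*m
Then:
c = 0.00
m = 0.00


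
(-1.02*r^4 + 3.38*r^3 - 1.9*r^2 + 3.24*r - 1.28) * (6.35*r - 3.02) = -6.477*r^5 + 24.5434*r^4 - 22.2726*r^3 + 26.312*r^2 - 17.9128*r + 3.8656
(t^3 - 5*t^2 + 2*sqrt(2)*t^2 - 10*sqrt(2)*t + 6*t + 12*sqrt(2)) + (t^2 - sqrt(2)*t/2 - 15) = t^3 - 4*t^2 + 2*sqrt(2)*t^2 - 21*sqrt(2)*t/2 + 6*t - 15 + 12*sqrt(2)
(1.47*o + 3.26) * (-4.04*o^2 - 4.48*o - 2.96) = -5.9388*o^3 - 19.756*o^2 - 18.956*o - 9.6496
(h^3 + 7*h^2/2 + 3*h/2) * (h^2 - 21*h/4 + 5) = h^5 - 7*h^4/4 - 95*h^3/8 + 77*h^2/8 + 15*h/2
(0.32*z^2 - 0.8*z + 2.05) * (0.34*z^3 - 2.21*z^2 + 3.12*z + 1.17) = 0.1088*z^5 - 0.9792*z^4 + 3.4634*z^3 - 6.6521*z^2 + 5.46*z + 2.3985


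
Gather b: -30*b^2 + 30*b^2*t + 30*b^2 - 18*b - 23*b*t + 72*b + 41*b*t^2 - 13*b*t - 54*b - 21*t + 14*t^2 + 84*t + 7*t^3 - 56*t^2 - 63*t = 30*b^2*t + b*(41*t^2 - 36*t) + 7*t^3 - 42*t^2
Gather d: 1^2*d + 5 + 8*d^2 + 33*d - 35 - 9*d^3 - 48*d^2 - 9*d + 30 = -9*d^3 - 40*d^2 + 25*d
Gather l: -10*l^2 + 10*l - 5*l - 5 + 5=-10*l^2 + 5*l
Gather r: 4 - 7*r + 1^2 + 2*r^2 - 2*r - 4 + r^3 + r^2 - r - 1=r^3 + 3*r^2 - 10*r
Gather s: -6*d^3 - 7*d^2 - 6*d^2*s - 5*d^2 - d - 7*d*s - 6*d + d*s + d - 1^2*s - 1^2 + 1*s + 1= -6*d^3 - 12*d^2 - 6*d + s*(-6*d^2 - 6*d)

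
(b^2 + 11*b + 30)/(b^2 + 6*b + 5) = (b + 6)/(b + 1)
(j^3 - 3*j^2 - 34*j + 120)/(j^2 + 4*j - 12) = (j^2 - 9*j + 20)/(j - 2)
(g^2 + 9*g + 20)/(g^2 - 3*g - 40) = (g + 4)/(g - 8)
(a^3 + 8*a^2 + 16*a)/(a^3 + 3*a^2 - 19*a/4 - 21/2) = 4*a*(a^2 + 8*a + 16)/(4*a^3 + 12*a^2 - 19*a - 42)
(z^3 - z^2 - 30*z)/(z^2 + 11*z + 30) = z*(z - 6)/(z + 6)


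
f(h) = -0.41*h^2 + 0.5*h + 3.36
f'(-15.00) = 12.80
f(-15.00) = -96.39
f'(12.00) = -9.34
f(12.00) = -49.68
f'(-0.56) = 0.96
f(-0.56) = 2.95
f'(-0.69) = 1.07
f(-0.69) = 2.82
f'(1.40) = -0.65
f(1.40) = 3.26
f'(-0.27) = 0.72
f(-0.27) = 3.20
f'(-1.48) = 1.71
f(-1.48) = 1.72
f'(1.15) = -0.44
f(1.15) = 3.39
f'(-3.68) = 3.52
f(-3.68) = -4.03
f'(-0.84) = 1.19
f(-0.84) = 2.65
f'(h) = 0.5 - 0.82*h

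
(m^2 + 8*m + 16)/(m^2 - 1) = (m^2 + 8*m + 16)/(m^2 - 1)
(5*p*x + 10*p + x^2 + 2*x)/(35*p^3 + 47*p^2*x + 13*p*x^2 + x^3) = (x + 2)/(7*p^2 + 8*p*x + x^2)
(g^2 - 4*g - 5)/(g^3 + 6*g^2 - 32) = (g^2 - 4*g - 5)/(g^3 + 6*g^2 - 32)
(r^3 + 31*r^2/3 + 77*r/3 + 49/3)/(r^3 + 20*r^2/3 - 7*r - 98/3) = (3*r^2 + 10*r + 7)/(3*r^2 - r - 14)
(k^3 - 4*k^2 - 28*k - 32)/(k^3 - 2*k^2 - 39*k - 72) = (k^2 + 4*k + 4)/(k^2 + 6*k + 9)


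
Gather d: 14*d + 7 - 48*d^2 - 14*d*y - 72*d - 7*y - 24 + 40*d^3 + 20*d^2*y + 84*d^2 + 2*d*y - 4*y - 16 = 40*d^3 + d^2*(20*y + 36) + d*(-12*y - 58) - 11*y - 33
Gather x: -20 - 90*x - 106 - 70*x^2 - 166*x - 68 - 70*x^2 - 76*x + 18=-140*x^2 - 332*x - 176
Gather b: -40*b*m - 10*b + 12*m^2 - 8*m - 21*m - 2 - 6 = b*(-40*m - 10) + 12*m^2 - 29*m - 8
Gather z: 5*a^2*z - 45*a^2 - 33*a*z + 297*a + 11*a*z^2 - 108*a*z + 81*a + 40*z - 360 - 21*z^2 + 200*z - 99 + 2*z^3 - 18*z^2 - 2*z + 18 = -45*a^2 + 378*a + 2*z^3 + z^2*(11*a - 39) + z*(5*a^2 - 141*a + 238) - 441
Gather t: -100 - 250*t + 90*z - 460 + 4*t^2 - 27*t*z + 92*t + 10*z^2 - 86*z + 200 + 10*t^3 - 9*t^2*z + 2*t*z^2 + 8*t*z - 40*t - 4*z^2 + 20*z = 10*t^3 + t^2*(4 - 9*z) + t*(2*z^2 - 19*z - 198) + 6*z^2 + 24*z - 360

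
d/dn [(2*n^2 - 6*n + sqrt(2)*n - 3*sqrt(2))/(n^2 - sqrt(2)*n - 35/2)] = 2*(-6*sqrt(2)*n^2 + 12*n^2 - 140*n + 12*sqrt(2)*n - 35*sqrt(2) + 198)/(4*n^4 - 8*sqrt(2)*n^3 - 132*n^2 + 140*sqrt(2)*n + 1225)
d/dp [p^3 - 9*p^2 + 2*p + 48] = 3*p^2 - 18*p + 2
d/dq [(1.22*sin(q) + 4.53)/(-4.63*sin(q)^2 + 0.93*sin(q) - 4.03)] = (5.6486*sin(q)^2 + 41.9478*sin(q) - 9.1295)*cos(q)/(21.4369*sin(q)^4 - 8.6118*sin(q)^3 + 38.1827*sin(q)^2 - 7.4958*sin(q) + 16.2409)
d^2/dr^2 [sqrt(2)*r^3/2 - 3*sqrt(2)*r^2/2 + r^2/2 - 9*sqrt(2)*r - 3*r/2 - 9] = 3*sqrt(2)*r - 3*sqrt(2) + 1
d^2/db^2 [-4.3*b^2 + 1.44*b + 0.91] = -8.60000000000000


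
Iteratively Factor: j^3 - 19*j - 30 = (j + 3)*(j^2 - 3*j - 10) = (j - 5)*(j + 3)*(j + 2)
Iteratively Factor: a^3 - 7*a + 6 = (a - 2)*(a^2 + 2*a - 3) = (a - 2)*(a + 3)*(a - 1)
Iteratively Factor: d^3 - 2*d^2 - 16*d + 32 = (d - 2)*(d^2 - 16) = (d - 2)*(d + 4)*(d - 4)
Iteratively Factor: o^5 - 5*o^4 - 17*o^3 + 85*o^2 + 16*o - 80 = (o + 4)*(o^4 - 9*o^3 + 19*o^2 + 9*o - 20) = (o - 4)*(o + 4)*(o^3 - 5*o^2 - o + 5) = (o - 4)*(o + 1)*(o + 4)*(o^2 - 6*o + 5) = (o - 5)*(o - 4)*(o + 1)*(o + 4)*(o - 1)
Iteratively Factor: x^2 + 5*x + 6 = (x + 3)*(x + 2)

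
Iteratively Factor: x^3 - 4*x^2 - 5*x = (x + 1)*(x^2 - 5*x) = x*(x + 1)*(x - 5)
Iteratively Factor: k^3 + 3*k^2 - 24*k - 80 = (k + 4)*(k^2 - k - 20) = (k + 4)^2*(k - 5)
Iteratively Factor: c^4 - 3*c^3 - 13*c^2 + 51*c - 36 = (c - 3)*(c^3 - 13*c + 12) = (c - 3)^2*(c^2 + 3*c - 4) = (c - 3)^2*(c - 1)*(c + 4)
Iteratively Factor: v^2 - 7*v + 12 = (v - 3)*(v - 4)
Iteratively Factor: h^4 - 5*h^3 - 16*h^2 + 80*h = (h + 4)*(h^3 - 9*h^2 + 20*h) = (h - 5)*(h + 4)*(h^2 - 4*h) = h*(h - 5)*(h + 4)*(h - 4)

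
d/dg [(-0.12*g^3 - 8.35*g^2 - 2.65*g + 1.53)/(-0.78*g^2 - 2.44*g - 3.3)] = (0.0936*g^4 + 0.585599999999999*g^3 + 19.495*g^2 + 57.4968*g + 12.4782)/(0.6084*g^4 + 3.8064*g^3 + 11.1016*g^2 + 16.104*g + 10.89)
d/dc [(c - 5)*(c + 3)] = 2*c - 2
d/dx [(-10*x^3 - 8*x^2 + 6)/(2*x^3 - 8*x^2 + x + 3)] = 2*(48*x^4 - 10*x^3 - 67*x^2 + 24*x - 3)/(4*x^6 - 32*x^5 + 68*x^4 - 4*x^3 - 47*x^2 + 6*x + 9)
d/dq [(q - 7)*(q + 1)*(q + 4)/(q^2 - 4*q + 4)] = (q^3 - 6*q^2 + 39*q + 118)/(q^3 - 6*q^2 + 12*q - 8)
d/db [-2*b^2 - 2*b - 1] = -4*b - 2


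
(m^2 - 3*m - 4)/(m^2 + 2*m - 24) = (m + 1)/(m + 6)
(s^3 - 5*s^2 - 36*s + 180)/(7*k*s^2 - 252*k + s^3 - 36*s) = (s - 5)/(7*k + s)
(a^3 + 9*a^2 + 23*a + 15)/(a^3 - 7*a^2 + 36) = (a^3 + 9*a^2 + 23*a + 15)/(a^3 - 7*a^2 + 36)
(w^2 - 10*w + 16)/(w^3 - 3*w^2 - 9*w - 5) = (-w^2 + 10*w - 16)/(-w^3 + 3*w^2 + 9*w + 5)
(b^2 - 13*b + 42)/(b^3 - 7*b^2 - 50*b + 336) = (b - 7)/(b^2 - b - 56)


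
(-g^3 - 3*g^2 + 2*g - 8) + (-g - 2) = -g^3 - 3*g^2 + g - 10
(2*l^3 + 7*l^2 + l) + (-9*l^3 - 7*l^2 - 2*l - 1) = -7*l^3 - l - 1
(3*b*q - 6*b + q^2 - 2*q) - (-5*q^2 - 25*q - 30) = 3*b*q - 6*b + 6*q^2 + 23*q + 30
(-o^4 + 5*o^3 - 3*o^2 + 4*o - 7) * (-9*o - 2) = 9*o^5 - 43*o^4 + 17*o^3 - 30*o^2 + 55*o + 14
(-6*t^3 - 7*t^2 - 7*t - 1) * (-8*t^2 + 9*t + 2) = 48*t^5 + 2*t^4 - 19*t^3 - 69*t^2 - 23*t - 2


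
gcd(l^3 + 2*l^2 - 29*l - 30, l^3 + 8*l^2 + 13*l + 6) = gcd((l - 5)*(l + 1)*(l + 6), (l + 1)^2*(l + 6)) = l^2 + 7*l + 6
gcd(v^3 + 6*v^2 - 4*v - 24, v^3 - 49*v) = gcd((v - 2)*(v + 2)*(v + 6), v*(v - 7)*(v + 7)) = 1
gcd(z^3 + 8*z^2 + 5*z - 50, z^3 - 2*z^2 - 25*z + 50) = z^2 + 3*z - 10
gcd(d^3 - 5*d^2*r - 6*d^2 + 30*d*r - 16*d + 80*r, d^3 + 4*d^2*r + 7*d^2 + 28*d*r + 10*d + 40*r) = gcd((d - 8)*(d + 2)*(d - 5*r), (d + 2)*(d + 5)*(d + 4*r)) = d + 2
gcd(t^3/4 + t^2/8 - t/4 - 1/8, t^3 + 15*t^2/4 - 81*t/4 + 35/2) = 1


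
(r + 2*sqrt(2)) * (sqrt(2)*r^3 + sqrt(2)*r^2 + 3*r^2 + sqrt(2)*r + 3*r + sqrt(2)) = sqrt(2)*r^4 + sqrt(2)*r^3 + 7*r^3 + 7*r^2 + 7*sqrt(2)*r^2 + 4*r + 7*sqrt(2)*r + 4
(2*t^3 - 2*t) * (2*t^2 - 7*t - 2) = 4*t^5 - 14*t^4 - 8*t^3 + 14*t^2 + 4*t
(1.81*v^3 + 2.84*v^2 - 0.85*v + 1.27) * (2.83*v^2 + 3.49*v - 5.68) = 5.1223*v^5 + 14.3541*v^4 - 2.7747*v^3 - 15.5036*v^2 + 9.2603*v - 7.2136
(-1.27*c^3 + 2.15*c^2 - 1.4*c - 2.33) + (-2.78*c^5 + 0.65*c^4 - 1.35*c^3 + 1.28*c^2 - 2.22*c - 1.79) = -2.78*c^5 + 0.65*c^4 - 2.62*c^3 + 3.43*c^2 - 3.62*c - 4.12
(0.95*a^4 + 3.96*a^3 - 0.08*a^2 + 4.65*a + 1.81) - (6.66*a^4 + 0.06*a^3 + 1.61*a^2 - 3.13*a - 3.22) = -5.71*a^4 + 3.9*a^3 - 1.69*a^2 + 7.78*a + 5.03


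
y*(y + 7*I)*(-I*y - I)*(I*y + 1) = y^4 + y^3 + 6*I*y^3 + 7*y^2 + 6*I*y^2 + 7*y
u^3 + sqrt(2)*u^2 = u^2*(u + sqrt(2))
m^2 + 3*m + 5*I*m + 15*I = (m + 3)*(m + 5*I)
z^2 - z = z*(z - 1)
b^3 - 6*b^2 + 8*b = b*(b - 4)*(b - 2)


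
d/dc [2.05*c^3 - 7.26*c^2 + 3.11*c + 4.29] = 6.15*c^2 - 14.52*c + 3.11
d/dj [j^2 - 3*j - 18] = 2*j - 3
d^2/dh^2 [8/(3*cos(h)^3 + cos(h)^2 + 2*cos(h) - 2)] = 8*((17*cos(h) + 8*cos(2*h) + 27*cos(3*h))*(3*cos(h)^3 + cos(h)^2 + 2*cos(h) - 2)/4 + 2*(9*cos(h)^2 + 2*cos(h) + 2)^2*sin(h)^2)/(3*cos(h)^3 + cos(h)^2 + 2*cos(h) - 2)^3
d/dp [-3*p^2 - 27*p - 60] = -6*p - 27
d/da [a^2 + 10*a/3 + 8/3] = 2*a + 10/3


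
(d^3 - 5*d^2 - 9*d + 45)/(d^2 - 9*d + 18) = (d^2 - 2*d - 15)/(d - 6)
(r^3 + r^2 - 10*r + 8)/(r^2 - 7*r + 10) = (r^2 + 3*r - 4)/(r - 5)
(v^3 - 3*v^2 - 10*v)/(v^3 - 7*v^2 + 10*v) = (v + 2)/(v - 2)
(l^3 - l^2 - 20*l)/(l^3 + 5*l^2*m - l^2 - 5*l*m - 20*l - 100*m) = l/(l + 5*m)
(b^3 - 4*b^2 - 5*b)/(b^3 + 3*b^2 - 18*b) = (b^2 - 4*b - 5)/(b^2 + 3*b - 18)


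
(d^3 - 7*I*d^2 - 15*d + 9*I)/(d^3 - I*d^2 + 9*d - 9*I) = (d - 3*I)/(d + 3*I)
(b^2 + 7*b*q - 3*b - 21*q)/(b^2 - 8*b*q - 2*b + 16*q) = (b^2 + 7*b*q - 3*b - 21*q)/(b^2 - 8*b*q - 2*b + 16*q)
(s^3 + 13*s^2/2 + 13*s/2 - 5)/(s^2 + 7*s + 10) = s - 1/2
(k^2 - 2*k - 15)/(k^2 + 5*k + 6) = (k - 5)/(k + 2)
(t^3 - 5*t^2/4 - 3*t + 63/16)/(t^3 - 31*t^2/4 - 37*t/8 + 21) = (t - 3/2)/(t - 8)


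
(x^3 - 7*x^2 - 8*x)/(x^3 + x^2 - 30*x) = (x^2 - 7*x - 8)/(x^2 + x - 30)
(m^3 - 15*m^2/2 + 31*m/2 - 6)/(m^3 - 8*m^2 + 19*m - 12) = (m - 1/2)/(m - 1)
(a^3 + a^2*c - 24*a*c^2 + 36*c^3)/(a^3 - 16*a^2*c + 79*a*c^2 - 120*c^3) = (a^2 + 4*a*c - 12*c^2)/(a^2 - 13*a*c + 40*c^2)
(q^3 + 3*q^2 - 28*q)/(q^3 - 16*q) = (q + 7)/(q + 4)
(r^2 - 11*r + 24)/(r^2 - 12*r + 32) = (r - 3)/(r - 4)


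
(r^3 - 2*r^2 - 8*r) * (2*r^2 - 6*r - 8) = 2*r^5 - 10*r^4 - 12*r^3 + 64*r^2 + 64*r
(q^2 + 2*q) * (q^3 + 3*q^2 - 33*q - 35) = q^5 + 5*q^4 - 27*q^3 - 101*q^2 - 70*q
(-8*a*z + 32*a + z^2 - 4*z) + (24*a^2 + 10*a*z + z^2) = 24*a^2 + 2*a*z + 32*a + 2*z^2 - 4*z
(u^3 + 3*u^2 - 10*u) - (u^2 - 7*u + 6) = u^3 + 2*u^2 - 3*u - 6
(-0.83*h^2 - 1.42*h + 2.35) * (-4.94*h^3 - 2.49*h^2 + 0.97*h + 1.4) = 4.1002*h^5 + 9.0815*h^4 - 8.8783*h^3 - 8.3909*h^2 + 0.2915*h + 3.29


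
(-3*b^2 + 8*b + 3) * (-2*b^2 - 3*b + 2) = 6*b^4 - 7*b^3 - 36*b^2 + 7*b + 6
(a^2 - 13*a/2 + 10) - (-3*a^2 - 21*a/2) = 4*a^2 + 4*a + 10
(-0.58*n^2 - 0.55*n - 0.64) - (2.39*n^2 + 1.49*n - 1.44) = -2.97*n^2 - 2.04*n + 0.8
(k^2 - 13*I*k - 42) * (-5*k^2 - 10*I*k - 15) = -5*k^4 + 55*I*k^3 + 65*k^2 + 615*I*k + 630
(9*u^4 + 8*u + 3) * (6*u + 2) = 54*u^5 + 18*u^4 + 48*u^2 + 34*u + 6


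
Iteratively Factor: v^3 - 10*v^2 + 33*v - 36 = (v - 3)*(v^2 - 7*v + 12) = (v - 3)^2*(v - 4)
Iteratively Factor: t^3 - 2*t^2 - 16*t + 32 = (t + 4)*(t^2 - 6*t + 8) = (t - 4)*(t + 4)*(t - 2)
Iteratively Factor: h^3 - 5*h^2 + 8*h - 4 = (h - 1)*(h^2 - 4*h + 4) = (h - 2)*(h - 1)*(h - 2)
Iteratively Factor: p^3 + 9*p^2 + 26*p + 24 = (p + 4)*(p^2 + 5*p + 6) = (p + 2)*(p + 4)*(p + 3)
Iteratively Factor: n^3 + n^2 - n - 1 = (n + 1)*(n^2 - 1) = (n + 1)^2*(n - 1)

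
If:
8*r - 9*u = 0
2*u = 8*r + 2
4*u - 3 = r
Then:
No Solution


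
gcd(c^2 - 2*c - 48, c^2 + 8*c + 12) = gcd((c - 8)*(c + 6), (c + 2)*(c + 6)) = c + 6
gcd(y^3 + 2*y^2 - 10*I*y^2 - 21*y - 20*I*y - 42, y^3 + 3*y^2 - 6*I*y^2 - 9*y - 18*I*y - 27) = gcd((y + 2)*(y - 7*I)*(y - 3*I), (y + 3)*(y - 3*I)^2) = y - 3*I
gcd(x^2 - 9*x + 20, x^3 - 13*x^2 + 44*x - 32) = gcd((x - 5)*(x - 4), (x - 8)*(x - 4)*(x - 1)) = x - 4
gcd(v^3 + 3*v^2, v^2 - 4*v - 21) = v + 3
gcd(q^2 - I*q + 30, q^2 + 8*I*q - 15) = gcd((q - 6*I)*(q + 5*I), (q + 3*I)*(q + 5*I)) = q + 5*I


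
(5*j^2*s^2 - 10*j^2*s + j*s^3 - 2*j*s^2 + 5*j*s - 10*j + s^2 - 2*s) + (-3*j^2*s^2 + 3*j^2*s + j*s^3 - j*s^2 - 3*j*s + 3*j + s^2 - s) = 2*j^2*s^2 - 7*j^2*s + 2*j*s^3 - 3*j*s^2 + 2*j*s - 7*j + 2*s^2 - 3*s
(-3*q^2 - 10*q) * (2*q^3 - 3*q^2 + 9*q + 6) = -6*q^5 - 11*q^4 + 3*q^3 - 108*q^2 - 60*q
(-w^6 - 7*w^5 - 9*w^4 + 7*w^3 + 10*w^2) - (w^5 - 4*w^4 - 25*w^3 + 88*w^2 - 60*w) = -w^6 - 8*w^5 - 5*w^4 + 32*w^3 - 78*w^2 + 60*w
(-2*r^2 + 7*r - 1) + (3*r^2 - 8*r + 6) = r^2 - r + 5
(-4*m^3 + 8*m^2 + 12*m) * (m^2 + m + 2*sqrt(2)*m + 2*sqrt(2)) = -4*m^5 - 8*sqrt(2)*m^4 + 4*m^4 + 8*sqrt(2)*m^3 + 20*m^3 + 12*m^2 + 40*sqrt(2)*m^2 + 24*sqrt(2)*m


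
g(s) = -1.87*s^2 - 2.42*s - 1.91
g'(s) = -3.74*s - 2.42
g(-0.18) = -1.53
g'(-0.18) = -1.75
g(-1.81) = -3.66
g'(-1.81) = 4.35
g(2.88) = -24.39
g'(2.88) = -13.19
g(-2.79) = -9.71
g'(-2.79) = 8.01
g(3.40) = -31.76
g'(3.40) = -15.14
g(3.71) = -36.63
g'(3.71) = -16.30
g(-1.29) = -1.90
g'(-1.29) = 2.40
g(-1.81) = -3.66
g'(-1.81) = 4.35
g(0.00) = -1.91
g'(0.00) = -2.42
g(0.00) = -1.91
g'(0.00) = -2.42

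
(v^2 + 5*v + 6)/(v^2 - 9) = (v + 2)/(v - 3)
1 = 1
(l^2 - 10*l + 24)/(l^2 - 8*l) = (l^2 - 10*l + 24)/(l*(l - 8))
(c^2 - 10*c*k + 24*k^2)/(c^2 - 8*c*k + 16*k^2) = (c - 6*k)/(c - 4*k)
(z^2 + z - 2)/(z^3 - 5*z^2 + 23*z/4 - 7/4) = 4*(z + 2)/(4*z^2 - 16*z + 7)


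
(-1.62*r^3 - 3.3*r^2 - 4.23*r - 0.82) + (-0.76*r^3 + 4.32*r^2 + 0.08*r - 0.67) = -2.38*r^3 + 1.02*r^2 - 4.15*r - 1.49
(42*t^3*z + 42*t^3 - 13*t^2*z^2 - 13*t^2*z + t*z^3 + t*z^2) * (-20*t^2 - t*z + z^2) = -840*t^5*z - 840*t^5 + 218*t^4*z^2 + 218*t^4*z + 35*t^3*z^3 + 35*t^3*z^2 - 14*t^2*z^4 - 14*t^2*z^3 + t*z^5 + t*z^4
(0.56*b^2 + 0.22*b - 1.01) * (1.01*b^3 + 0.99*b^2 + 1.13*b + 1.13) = 0.5656*b^5 + 0.7766*b^4 - 0.1695*b^3 - 0.1185*b^2 - 0.8927*b - 1.1413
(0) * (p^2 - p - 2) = 0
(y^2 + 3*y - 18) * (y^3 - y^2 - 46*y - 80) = y^5 + 2*y^4 - 67*y^3 - 200*y^2 + 588*y + 1440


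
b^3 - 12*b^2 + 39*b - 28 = (b - 7)*(b - 4)*(b - 1)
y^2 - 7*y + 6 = (y - 6)*(y - 1)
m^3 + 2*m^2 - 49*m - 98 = (m - 7)*(m + 2)*(m + 7)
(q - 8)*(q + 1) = q^2 - 7*q - 8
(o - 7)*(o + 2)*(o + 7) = o^3 + 2*o^2 - 49*o - 98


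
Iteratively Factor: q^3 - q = (q + 1)*(q^2 - q) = (q - 1)*(q + 1)*(q)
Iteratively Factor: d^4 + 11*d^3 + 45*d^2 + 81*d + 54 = (d + 3)*(d^3 + 8*d^2 + 21*d + 18) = (d + 3)^2*(d^2 + 5*d + 6) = (d + 2)*(d + 3)^2*(d + 3)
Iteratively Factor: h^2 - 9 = (h + 3)*(h - 3)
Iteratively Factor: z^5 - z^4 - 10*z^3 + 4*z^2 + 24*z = (z + 2)*(z^4 - 3*z^3 - 4*z^2 + 12*z) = (z - 3)*(z + 2)*(z^3 - 4*z) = (z - 3)*(z + 2)^2*(z^2 - 2*z) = (z - 3)*(z - 2)*(z + 2)^2*(z)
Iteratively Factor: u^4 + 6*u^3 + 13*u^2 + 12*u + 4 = (u + 2)*(u^3 + 4*u^2 + 5*u + 2) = (u + 2)^2*(u^2 + 2*u + 1) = (u + 1)*(u + 2)^2*(u + 1)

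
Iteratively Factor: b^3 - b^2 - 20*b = (b)*(b^2 - b - 20) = b*(b - 5)*(b + 4)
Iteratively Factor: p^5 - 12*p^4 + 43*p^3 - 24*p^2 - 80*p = (p - 4)*(p^4 - 8*p^3 + 11*p^2 + 20*p) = (p - 4)*(p + 1)*(p^3 - 9*p^2 + 20*p) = p*(p - 4)*(p + 1)*(p^2 - 9*p + 20) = p*(p - 4)^2*(p + 1)*(p - 5)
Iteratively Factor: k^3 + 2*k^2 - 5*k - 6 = (k + 1)*(k^2 + k - 6) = (k - 2)*(k + 1)*(k + 3)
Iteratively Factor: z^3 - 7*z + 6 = (z + 3)*(z^2 - 3*z + 2) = (z - 2)*(z + 3)*(z - 1)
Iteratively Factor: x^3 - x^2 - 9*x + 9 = (x - 1)*(x^2 - 9) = (x - 1)*(x + 3)*(x - 3)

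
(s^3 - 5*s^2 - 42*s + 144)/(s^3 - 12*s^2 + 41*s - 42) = (s^2 - 2*s - 48)/(s^2 - 9*s + 14)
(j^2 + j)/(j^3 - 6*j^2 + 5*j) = (j + 1)/(j^2 - 6*j + 5)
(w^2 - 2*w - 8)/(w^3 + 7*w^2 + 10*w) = (w - 4)/(w*(w + 5))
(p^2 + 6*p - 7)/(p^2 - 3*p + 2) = (p + 7)/(p - 2)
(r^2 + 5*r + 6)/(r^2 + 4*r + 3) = (r + 2)/(r + 1)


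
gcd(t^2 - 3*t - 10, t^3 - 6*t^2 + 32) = t + 2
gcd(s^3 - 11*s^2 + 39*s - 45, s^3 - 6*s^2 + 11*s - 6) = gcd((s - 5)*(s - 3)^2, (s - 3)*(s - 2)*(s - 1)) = s - 3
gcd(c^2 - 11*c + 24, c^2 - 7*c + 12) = c - 3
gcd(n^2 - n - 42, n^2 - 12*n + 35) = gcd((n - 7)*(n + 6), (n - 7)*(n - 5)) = n - 7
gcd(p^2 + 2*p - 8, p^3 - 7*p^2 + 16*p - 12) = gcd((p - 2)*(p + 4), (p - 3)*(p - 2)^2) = p - 2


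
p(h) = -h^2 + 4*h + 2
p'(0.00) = 4.00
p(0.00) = 2.00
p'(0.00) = 4.00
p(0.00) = 2.00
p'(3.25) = -2.50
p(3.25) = 4.44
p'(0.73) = 2.54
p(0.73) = 4.39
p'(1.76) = 0.48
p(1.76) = 5.94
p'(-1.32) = 6.64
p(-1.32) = -5.02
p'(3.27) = -2.54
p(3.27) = 4.39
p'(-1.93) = 7.86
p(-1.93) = -9.44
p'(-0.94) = 5.88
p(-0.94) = -2.64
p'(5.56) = -7.12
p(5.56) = -6.67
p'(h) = 4 - 2*h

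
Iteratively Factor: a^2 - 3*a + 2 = (a - 2)*(a - 1)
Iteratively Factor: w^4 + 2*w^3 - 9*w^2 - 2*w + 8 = (w + 4)*(w^3 - 2*w^2 - w + 2) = (w - 1)*(w + 4)*(w^2 - w - 2) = (w - 1)*(w + 1)*(w + 4)*(w - 2)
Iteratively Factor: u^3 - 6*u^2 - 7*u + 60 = (u - 4)*(u^2 - 2*u - 15) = (u - 4)*(u + 3)*(u - 5)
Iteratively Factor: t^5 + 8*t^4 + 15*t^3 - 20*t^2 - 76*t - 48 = (t + 1)*(t^4 + 7*t^3 + 8*t^2 - 28*t - 48) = (t - 2)*(t + 1)*(t^3 + 9*t^2 + 26*t + 24) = (t - 2)*(t + 1)*(t + 2)*(t^2 + 7*t + 12) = (t - 2)*(t + 1)*(t + 2)*(t + 3)*(t + 4)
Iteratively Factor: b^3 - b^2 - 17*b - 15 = (b + 1)*(b^2 - 2*b - 15) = (b - 5)*(b + 1)*(b + 3)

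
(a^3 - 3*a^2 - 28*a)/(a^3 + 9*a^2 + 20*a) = (a - 7)/(a + 5)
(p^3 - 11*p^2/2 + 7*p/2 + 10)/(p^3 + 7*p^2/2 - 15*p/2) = (2*p^3 - 11*p^2 + 7*p + 20)/(p*(2*p^2 + 7*p - 15))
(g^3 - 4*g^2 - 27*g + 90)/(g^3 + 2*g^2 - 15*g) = (g - 6)/g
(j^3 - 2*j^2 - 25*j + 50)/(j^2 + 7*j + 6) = (j^3 - 2*j^2 - 25*j + 50)/(j^2 + 7*j + 6)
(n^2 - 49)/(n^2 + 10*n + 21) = (n - 7)/(n + 3)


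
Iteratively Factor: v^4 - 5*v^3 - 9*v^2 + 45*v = (v - 5)*(v^3 - 9*v) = (v - 5)*(v + 3)*(v^2 - 3*v) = (v - 5)*(v - 3)*(v + 3)*(v)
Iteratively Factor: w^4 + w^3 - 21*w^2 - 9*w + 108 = (w - 3)*(w^3 + 4*w^2 - 9*w - 36) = (w - 3)*(w + 4)*(w^2 - 9) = (w - 3)^2*(w + 4)*(w + 3)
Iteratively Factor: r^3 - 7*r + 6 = (r - 2)*(r^2 + 2*r - 3) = (r - 2)*(r + 3)*(r - 1)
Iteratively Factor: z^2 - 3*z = (z - 3)*(z)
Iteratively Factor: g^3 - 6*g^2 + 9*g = (g)*(g^2 - 6*g + 9) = g*(g - 3)*(g - 3)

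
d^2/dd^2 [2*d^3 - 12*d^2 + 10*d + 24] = 12*d - 24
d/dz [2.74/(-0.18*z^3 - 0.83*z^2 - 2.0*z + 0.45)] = (1.4796*z^2 + 4.5484*z + 5.48)/(0.18*z^3 + 0.83*z^2 + 2.0*z - 0.45)^2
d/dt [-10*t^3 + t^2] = 2*t*(1 - 15*t)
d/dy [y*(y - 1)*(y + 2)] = 3*y^2 + 2*y - 2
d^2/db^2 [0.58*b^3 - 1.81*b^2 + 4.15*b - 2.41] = 3.48*b - 3.62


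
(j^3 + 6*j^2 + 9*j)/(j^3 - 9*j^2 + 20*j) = (j^2 + 6*j + 9)/(j^2 - 9*j + 20)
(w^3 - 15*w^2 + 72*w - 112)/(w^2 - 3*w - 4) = (w^2 - 11*w + 28)/(w + 1)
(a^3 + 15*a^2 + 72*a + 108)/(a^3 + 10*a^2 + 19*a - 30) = (a^2 + 9*a + 18)/(a^2 + 4*a - 5)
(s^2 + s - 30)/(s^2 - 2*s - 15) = (s + 6)/(s + 3)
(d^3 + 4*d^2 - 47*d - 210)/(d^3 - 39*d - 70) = (d + 6)/(d + 2)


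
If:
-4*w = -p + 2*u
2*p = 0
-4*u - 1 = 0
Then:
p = 0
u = -1/4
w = 1/8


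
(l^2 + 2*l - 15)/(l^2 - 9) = (l + 5)/(l + 3)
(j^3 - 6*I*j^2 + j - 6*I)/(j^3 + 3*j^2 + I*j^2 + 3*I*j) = (j^2 - 7*I*j - 6)/(j*(j + 3))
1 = 1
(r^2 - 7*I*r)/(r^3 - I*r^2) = (r - 7*I)/(r*(r - I))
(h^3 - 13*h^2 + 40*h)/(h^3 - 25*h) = (h - 8)/(h + 5)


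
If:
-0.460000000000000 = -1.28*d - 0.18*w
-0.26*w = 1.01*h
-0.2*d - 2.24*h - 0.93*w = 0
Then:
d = 0.39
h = 0.06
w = -0.22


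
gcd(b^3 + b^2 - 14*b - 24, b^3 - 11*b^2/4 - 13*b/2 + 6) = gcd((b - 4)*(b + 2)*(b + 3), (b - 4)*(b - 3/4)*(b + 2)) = b^2 - 2*b - 8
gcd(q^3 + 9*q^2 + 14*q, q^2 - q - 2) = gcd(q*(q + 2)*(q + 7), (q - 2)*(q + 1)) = 1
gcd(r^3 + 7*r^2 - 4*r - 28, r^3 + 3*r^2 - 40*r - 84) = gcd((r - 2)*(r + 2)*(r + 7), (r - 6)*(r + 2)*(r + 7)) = r^2 + 9*r + 14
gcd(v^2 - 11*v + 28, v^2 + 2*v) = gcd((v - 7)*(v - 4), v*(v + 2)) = 1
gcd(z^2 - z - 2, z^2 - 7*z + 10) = z - 2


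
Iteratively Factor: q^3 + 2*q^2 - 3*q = (q - 1)*(q^2 + 3*q) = q*(q - 1)*(q + 3)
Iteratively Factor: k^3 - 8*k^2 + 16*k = (k - 4)*(k^2 - 4*k) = k*(k - 4)*(k - 4)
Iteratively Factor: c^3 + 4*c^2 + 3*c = (c + 3)*(c^2 + c) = (c + 1)*(c + 3)*(c)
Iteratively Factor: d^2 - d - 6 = (d + 2)*(d - 3)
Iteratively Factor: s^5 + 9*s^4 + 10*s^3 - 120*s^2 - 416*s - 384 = (s + 4)*(s^4 + 5*s^3 - 10*s^2 - 80*s - 96) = (s + 3)*(s + 4)*(s^3 + 2*s^2 - 16*s - 32) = (s + 3)*(s + 4)^2*(s^2 - 2*s - 8) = (s - 4)*(s + 3)*(s + 4)^2*(s + 2)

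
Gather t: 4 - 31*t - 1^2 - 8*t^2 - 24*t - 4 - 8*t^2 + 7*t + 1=-16*t^2 - 48*t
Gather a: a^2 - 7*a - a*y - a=a^2 + a*(-y - 8)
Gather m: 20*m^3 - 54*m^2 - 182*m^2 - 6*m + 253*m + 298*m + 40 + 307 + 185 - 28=20*m^3 - 236*m^2 + 545*m + 504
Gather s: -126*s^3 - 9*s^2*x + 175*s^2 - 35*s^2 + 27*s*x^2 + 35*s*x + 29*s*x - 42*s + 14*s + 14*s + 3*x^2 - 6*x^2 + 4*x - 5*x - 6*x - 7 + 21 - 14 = -126*s^3 + s^2*(140 - 9*x) + s*(27*x^2 + 64*x - 14) - 3*x^2 - 7*x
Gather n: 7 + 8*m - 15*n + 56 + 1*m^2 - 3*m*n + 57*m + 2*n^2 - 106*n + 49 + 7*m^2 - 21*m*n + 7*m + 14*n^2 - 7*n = 8*m^2 + 72*m + 16*n^2 + n*(-24*m - 128) + 112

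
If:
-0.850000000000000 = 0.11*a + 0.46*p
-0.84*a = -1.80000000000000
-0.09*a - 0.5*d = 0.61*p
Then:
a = 2.14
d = 2.49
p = -2.36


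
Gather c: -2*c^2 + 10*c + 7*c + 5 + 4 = -2*c^2 + 17*c + 9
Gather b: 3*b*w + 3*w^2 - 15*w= 3*b*w + 3*w^2 - 15*w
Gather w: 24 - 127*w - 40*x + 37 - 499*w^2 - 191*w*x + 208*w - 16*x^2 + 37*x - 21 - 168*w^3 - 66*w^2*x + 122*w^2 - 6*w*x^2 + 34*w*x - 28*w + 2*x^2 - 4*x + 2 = -168*w^3 + w^2*(-66*x - 377) + w*(-6*x^2 - 157*x + 53) - 14*x^2 - 7*x + 42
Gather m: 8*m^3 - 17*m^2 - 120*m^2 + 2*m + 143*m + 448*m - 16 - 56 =8*m^3 - 137*m^2 + 593*m - 72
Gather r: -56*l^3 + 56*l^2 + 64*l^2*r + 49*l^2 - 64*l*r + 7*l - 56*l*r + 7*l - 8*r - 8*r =-56*l^3 + 105*l^2 + 14*l + r*(64*l^2 - 120*l - 16)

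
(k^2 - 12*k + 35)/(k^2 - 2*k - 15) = (k - 7)/(k + 3)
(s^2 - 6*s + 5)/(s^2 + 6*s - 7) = (s - 5)/(s + 7)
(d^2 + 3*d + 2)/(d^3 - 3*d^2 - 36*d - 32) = (d + 2)/(d^2 - 4*d - 32)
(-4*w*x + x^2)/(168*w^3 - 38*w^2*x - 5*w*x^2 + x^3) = x/(-42*w^2 - w*x + x^2)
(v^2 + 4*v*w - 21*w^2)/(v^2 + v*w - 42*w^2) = (v - 3*w)/(v - 6*w)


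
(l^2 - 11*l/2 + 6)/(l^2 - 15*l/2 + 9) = (l - 4)/(l - 6)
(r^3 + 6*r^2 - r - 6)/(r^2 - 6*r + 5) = (r^2 + 7*r + 6)/(r - 5)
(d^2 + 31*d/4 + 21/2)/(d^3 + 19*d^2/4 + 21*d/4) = (d + 6)/(d*(d + 3))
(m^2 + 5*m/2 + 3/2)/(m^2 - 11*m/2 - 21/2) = (m + 1)/(m - 7)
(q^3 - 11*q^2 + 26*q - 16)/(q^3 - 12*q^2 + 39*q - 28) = (q^2 - 10*q + 16)/(q^2 - 11*q + 28)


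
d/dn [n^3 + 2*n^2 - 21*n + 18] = 3*n^2 + 4*n - 21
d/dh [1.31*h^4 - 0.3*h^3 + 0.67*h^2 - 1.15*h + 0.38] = 5.24*h^3 - 0.9*h^2 + 1.34*h - 1.15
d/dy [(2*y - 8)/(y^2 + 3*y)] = 2*(-y^2 + 8*y + 12)/(y^2*(y^2 + 6*y + 9))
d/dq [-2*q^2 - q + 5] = -4*q - 1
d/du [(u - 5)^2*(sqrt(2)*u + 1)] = (u - 5)*(2*sqrt(2)*u + sqrt(2)*(u - 5) + 2)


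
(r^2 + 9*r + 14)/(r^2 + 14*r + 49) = (r + 2)/(r + 7)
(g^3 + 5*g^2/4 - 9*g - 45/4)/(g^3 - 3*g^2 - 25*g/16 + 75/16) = 4*(g + 3)/(4*g - 5)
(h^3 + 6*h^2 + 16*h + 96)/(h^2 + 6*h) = h + 16/h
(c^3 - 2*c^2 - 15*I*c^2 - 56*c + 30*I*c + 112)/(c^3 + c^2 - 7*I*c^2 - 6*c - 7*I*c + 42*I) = (c - 8*I)/(c + 3)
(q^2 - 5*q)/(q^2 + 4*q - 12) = q*(q - 5)/(q^2 + 4*q - 12)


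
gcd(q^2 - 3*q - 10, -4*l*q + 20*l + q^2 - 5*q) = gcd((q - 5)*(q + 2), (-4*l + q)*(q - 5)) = q - 5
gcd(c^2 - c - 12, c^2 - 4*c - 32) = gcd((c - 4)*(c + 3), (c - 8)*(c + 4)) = 1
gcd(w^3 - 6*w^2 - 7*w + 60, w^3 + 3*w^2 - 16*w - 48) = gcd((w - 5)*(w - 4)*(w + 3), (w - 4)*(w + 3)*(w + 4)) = w^2 - w - 12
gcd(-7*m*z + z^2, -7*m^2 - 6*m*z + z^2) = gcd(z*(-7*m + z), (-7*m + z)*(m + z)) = -7*m + z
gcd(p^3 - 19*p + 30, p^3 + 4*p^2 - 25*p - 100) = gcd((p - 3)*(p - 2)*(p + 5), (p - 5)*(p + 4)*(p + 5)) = p + 5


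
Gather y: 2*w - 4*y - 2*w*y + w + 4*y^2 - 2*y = 3*w + 4*y^2 + y*(-2*w - 6)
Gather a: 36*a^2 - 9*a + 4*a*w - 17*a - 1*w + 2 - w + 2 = 36*a^2 + a*(4*w - 26) - 2*w + 4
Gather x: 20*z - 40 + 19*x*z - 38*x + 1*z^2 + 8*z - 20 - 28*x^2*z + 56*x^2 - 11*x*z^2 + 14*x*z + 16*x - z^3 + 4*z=x^2*(56 - 28*z) + x*(-11*z^2 + 33*z - 22) - z^3 + z^2 + 32*z - 60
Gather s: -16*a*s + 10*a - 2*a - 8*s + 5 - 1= 8*a + s*(-16*a - 8) + 4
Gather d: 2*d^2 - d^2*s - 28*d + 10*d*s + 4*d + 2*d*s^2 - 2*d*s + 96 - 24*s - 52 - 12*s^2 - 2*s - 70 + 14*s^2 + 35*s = d^2*(2 - s) + d*(2*s^2 + 8*s - 24) + 2*s^2 + 9*s - 26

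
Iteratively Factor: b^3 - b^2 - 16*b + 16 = (b + 4)*(b^2 - 5*b + 4) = (b - 4)*(b + 4)*(b - 1)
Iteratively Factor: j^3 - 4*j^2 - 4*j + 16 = (j - 2)*(j^2 - 2*j - 8) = (j - 4)*(j - 2)*(j + 2)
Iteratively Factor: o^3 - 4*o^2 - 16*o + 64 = (o - 4)*(o^2 - 16) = (o - 4)^2*(o + 4)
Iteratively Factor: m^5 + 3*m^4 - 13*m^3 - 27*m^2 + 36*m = (m + 3)*(m^4 - 13*m^2 + 12*m) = (m + 3)*(m + 4)*(m^3 - 4*m^2 + 3*m) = (m - 1)*(m + 3)*(m + 4)*(m^2 - 3*m) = (m - 3)*(m - 1)*(m + 3)*(m + 4)*(m)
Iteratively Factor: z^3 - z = (z - 1)*(z^2 + z) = z*(z - 1)*(z + 1)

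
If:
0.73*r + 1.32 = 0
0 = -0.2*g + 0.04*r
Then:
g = -0.36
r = -1.81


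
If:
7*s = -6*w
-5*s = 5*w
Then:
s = 0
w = 0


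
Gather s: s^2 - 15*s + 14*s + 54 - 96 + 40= s^2 - s - 2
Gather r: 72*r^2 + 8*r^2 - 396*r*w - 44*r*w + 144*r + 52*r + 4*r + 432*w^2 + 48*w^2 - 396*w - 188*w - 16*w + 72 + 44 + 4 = 80*r^2 + r*(200 - 440*w) + 480*w^2 - 600*w + 120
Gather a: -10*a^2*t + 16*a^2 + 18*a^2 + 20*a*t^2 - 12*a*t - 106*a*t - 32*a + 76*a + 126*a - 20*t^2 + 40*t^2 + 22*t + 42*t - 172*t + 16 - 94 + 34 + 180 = a^2*(34 - 10*t) + a*(20*t^2 - 118*t + 170) + 20*t^2 - 108*t + 136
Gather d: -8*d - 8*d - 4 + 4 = -16*d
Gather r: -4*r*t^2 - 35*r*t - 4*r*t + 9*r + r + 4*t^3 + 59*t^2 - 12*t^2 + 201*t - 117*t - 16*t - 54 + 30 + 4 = r*(-4*t^2 - 39*t + 10) + 4*t^3 + 47*t^2 + 68*t - 20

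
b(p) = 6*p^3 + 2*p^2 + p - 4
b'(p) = 18*p^2 + 4*p + 1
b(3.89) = 383.34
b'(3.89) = 288.94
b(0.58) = -1.58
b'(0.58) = 9.38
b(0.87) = 2.33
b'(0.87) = 18.10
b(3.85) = 371.89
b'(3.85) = 283.20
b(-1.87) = -38.11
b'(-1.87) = 56.46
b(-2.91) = -137.83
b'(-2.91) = 141.79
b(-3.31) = -202.99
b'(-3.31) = 184.97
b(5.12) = 858.86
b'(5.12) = 493.34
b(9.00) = 4541.00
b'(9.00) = 1495.00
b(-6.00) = -1234.00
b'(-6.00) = 625.00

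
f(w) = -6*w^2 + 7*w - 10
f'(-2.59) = 38.08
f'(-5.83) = 76.96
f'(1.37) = -9.44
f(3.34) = -53.55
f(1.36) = -11.58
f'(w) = 7 - 12*w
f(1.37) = -11.67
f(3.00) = -43.00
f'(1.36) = -9.32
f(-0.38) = -13.53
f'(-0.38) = 11.56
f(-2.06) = -49.88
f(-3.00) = -85.00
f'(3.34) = -33.08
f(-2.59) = -68.38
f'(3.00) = -29.00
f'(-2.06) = 31.72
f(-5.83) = -254.74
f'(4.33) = -44.96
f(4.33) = -92.18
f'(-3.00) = 43.00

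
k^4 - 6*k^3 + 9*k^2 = k^2*(k - 3)^2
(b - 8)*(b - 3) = b^2 - 11*b + 24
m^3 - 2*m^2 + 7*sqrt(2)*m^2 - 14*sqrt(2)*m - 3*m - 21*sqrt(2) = (m - 3)*(m + 1)*(m + 7*sqrt(2))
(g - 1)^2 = g^2 - 2*g + 1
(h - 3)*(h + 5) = h^2 + 2*h - 15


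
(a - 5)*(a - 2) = a^2 - 7*a + 10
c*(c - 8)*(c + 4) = c^3 - 4*c^2 - 32*c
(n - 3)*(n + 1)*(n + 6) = n^3 + 4*n^2 - 15*n - 18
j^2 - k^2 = (j - k)*(j + k)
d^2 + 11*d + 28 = (d + 4)*(d + 7)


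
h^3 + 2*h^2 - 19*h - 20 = (h - 4)*(h + 1)*(h + 5)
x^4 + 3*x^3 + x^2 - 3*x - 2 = (x - 1)*(x + 1)^2*(x + 2)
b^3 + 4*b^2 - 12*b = b*(b - 2)*(b + 6)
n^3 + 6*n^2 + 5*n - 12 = (n - 1)*(n + 3)*(n + 4)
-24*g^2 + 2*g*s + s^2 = (-4*g + s)*(6*g + s)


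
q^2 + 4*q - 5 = (q - 1)*(q + 5)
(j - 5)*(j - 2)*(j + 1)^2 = j^4 - 5*j^3 - 3*j^2 + 13*j + 10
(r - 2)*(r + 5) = r^2 + 3*r - 10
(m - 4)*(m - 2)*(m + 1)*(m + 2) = m^4 - 3*m^3 - 8*m^2 + 12*m + 16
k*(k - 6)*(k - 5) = k^3 - 11*k^2 + 30*k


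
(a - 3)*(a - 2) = a^2 - 5*a + 6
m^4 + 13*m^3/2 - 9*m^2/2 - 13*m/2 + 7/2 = (m - 1)*(m - 1/2)*(m + 1)*(m + 7)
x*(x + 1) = x^2 + x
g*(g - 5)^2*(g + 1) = g^4 - 9*g^3 + 15*g^2 + 25*g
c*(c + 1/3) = c^2 + c/3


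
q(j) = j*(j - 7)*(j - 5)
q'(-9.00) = 494.00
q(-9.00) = -2016.00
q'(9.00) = 62.00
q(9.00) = 72.00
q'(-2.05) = 96.81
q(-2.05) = -130.80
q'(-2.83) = 126.95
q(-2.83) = -217.82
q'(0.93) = 15.27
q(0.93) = 22.98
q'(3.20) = -11.08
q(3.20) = 21.89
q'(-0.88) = 58.44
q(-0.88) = -40.77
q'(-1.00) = 62.00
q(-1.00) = -48.00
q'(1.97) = -0.64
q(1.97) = 30.02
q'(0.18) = 30.78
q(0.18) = 5.92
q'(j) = j*(j - 7) + j*(j - 5) + (j - 7)*(j - 5)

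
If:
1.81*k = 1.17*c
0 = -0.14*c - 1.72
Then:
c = -12.29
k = -7.94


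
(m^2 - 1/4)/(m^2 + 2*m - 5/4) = (2*m + 1)/(2*m + 5)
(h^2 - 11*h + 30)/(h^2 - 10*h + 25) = (h - 6)/(h - 5)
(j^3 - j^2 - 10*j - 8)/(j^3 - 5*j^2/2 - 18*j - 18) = 2*(j^2 - 3*j - 4)/(2*j^2 - 9*j - 18)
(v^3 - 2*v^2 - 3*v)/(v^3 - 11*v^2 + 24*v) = (v + 1)/(v - 8)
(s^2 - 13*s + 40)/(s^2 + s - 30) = (s - 8)/(s + 6)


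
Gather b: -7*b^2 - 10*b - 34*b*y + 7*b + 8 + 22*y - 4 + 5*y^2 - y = -7*b^2 + b*(-34*y - 3) + 5*y^2 + 21*y + 4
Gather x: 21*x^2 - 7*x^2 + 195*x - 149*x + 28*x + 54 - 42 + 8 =14*x^2 + 74*x + 20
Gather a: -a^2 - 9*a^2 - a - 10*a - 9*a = -10*a^2 - 20*a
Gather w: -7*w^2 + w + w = -7*w^2 + 2*w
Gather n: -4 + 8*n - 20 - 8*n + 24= 0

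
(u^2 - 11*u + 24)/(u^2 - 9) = (u - 8)/(u + 3)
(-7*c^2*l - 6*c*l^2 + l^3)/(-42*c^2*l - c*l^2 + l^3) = (c + l)/(6*c + l)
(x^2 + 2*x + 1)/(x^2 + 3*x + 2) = (x + 1)/(x + 2)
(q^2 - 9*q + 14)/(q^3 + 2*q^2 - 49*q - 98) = (q - 2)/(q^2 + 9*q + 14)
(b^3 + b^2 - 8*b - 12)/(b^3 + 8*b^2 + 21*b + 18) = (b^2 - b - 6)/(b^2 + 6*b + 9)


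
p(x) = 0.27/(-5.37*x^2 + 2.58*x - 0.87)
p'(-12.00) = -0.00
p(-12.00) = -0.00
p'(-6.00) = -0.00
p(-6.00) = -0.00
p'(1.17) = 0.10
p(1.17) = -0.05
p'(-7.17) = -0.00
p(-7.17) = -0.00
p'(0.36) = 0.86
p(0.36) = -0.42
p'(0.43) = 0.97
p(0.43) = -0.36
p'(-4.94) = -0.00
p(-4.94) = -0.00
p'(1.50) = 0.04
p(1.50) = -0.03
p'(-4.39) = -0.00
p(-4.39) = -0.00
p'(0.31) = 0.59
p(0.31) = -0.46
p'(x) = 0.27*(10.74*x - 2.58)/(-5.37*x^2 + 2.58*x - 0.87)^2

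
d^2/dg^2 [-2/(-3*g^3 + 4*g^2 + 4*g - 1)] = 4*((4 - 9*g)*(3*g^3 - 4*g^2 - 4*g + 1) + (-9*g^2 + 8*g + 4)^2)/(3*g^3 - 4*g^2 - 4*g + 1)^3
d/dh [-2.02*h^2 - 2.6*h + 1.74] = -4.04*h - 2.6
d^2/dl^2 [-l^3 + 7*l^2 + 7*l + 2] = 14 - 6*l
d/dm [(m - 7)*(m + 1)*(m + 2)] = 3*m^2 - 8*m - 19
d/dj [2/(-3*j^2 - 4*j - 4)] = 4*(3*j + 2)/(3*j^2 + 4*j + 4)^2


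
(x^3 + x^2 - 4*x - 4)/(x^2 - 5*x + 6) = (x^2 + 3*x + 2)/(x - 3)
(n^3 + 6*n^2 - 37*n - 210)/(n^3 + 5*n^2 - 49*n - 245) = (n - 6)/(n - 7)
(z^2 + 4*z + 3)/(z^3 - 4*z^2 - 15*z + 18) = (z + 1)/(z^2 - 7*z + 6)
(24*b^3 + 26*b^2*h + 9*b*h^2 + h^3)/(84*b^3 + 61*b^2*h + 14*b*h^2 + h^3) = (2*b + h)/(7*b + h)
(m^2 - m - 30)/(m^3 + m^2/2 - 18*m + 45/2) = 2*(m - 6)/(2*m^2 - 9*m + 9)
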